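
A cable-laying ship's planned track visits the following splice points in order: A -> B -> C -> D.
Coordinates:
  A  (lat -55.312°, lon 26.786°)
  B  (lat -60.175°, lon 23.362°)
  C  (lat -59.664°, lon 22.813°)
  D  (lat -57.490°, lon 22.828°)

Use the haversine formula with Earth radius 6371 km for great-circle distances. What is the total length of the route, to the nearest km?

884 km

Leg distances:
A→B: 577.5 km  (cumulative 577.5 km)
B→C: 64.5 km  (cumulative 642.0 km)
C→D: 241.7 km  (cumulative 883.7 km)
Total route length ≈ 884 km.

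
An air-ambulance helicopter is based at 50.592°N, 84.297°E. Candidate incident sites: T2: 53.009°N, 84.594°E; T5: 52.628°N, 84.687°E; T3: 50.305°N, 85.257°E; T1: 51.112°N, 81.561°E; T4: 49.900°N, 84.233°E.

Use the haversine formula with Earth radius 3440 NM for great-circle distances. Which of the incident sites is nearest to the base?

Distances from the base (50.592°N, 84.297°E):
T3: 40.5 NM
T4: 41.6 NM
T1: 108.3 NM
T5: 123.1 NM
T2: 145.5 NM
The nearest is T3 at 40.5 NM.

T3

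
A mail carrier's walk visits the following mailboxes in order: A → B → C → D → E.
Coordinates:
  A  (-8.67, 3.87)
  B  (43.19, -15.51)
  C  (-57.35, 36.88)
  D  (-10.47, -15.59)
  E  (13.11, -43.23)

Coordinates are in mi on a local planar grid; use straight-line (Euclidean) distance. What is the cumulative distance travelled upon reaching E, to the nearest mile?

275 mi

Leg distances:
A→B: 55.4 mi  (cumulative 55.4 mi)
B→C: 113.4 mi  (cumulative 168.7 mi)
C→D: 70.4 mi  (cumulative 239.1 mi)
D→E: 36.3 mi  (cumulative 275.4 mi)
Cumulative distance at E ≈ 275 mi.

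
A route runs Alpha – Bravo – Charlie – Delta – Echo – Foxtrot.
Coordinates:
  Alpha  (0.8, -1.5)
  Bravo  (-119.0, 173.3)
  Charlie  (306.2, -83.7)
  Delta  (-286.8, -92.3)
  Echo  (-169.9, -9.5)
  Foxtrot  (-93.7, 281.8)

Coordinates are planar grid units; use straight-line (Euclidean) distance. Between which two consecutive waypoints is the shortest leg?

Leg distances:
Alpha→Bravo: 211.9
Bravo→Charlie: 496.8
Charlie→Delta: 593.1
Delta→Echo: 143.3
Echo→Foxtrot: 301.1
The shortest leg is Delta–Echo at 143.3.

Delta–Echo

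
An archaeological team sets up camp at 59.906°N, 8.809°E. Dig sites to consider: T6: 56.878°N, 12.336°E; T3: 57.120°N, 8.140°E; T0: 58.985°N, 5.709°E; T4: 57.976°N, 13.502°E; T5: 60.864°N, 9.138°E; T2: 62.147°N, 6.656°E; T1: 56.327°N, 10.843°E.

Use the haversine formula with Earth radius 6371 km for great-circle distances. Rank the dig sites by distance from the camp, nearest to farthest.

Computing each great-circle distance from 59.906°N, 8.809°E:
T5 60.864°N, 9.138°E: 108.0 km
T0 58.985°N, 5.709°E: 202.9 km
T2 62.147°N, 6.656°E: 274.8 km
T3 57.120°N, 8.140°E: 312.2 km
T4 57.976°N, 13.502°E: 344.2 km
T6 56.878°N, 12.336°E: 394.4 km
T1 56.327°N, 10.843°E: 415.5 km

T5, T0, T2, T3, T4, T6, T1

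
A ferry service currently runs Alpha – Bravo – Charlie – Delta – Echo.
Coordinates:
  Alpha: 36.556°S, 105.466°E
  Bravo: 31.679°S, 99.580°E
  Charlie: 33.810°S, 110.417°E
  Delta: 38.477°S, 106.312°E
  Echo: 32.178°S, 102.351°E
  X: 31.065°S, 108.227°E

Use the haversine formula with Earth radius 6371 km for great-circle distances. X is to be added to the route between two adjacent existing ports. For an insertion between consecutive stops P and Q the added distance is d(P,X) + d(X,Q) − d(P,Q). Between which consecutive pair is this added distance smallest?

between Bravo and Charlie

Added distance for inserting X between each consecutive pair:
Alpha–Bravo: 718.9 km
Bravo–Charlie: 151.2 km
Charlie–Delta: 574.1 km
Delta–Echo: 625.4 km
Smallest added distance is 151.2 km, inserting between Bravo and Charlie.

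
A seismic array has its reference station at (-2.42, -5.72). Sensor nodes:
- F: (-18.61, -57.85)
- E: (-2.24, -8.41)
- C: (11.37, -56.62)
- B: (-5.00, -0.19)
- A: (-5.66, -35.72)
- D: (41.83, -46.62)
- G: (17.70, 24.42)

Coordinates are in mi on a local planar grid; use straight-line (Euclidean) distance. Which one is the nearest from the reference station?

E

Distance to each, sorted:
E: 2.7 mi
B: 6.1 mi
A: 30.2 mi
G: 36.2 mi
C: 52.7 mi
F: 54.6 mi
D: 60.3 mi
The nearest is E at 2.7 mi.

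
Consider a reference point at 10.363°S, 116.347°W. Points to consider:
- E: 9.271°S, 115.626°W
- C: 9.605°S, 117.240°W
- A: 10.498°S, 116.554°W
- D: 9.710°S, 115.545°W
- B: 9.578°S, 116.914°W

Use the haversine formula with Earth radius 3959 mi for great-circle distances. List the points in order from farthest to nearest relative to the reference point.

E, C, D, B, A

Distance from the reference point at 10.363°S, 116.347°W to each:
E 9.271°S, 115.626°W: 90.0 mi
C 9.605°S, 117.240°W: 80.2 mi
D 9.710°S, 115.545°W: 70.8 mi
B 9.578°S, 116.914°W: 66.6 mi
A 10.498°S, 116.554°W: 16.9 mi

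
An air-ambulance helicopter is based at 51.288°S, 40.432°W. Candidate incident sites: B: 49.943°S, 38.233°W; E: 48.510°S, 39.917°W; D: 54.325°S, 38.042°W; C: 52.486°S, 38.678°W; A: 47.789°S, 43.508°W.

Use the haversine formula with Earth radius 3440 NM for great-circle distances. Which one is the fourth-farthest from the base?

Distances from the base (51.288°S, 40.432°W):
A: 241.8 NM
D: 201.9 NM
E: 168.0 NM
B: 116.3 NM
C: 96.9 NM
The fourth-farthest is B at 116.3 NM.

B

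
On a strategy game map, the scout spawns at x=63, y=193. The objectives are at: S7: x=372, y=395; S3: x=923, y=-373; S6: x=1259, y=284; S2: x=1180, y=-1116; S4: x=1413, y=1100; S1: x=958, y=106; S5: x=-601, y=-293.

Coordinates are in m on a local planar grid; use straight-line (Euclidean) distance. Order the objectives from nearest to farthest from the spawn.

S7, S5, S1, S3, S6, S4, S2

Distances from the spawn:
S7 x=372, y=395: 369.2 m
S5 x=-601, y=-293: 822.9 m
S1 x=958, y=106: 899.2 m
S3 x=923, y=-373: 1029.5 m
S6 x=1259, y=284: 1199.5 m
S4 x=1413, y=1100: 1626.4 m
S2 x=1180, y=-1116: 1720.8 m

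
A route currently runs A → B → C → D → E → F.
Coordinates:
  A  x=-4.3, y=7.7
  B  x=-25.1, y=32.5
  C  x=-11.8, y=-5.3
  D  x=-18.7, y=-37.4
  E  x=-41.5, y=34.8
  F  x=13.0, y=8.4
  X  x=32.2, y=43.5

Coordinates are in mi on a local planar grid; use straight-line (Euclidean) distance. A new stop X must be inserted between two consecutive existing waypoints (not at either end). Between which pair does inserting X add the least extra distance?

Added distance for inserting X between each consecutive pair:
A–B: 77.1 mi
B–C: 84.0 mi
C–D: 128.5 mi
D–E: 94.1 mi
E–F: 53.7 mi
Smallest added distance is 53.7 mi, inserting between E and F.

between E and F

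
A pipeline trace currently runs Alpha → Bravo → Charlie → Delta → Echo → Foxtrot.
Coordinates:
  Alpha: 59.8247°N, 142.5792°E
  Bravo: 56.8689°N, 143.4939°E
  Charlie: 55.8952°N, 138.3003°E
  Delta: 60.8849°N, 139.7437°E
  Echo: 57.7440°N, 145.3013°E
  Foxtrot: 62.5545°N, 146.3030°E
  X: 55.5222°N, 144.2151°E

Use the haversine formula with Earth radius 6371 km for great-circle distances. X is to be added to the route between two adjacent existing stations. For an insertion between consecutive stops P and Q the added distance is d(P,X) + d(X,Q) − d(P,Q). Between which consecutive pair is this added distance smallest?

Added distance for inserting X between each consecutive pair:
Alpha–Bravo: 311.4 km
Bravo–Charlie: 191.5 km
Charlie–Delta: 462.6 km
Delta–Echo: 436.5 km
Echo–Foxtrot: 509.0 km
Smallest added distance is 191.5 km, inserting between Bravo and Charlie.

between Bravo and Charlie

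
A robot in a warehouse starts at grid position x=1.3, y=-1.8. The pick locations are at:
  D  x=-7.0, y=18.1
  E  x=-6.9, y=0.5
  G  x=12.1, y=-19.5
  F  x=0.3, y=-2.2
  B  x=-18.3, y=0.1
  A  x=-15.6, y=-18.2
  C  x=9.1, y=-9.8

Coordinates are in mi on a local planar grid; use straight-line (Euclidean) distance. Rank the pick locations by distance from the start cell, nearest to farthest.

F, E, C, B, G, D, A

Distances from the start cell:
F x=0.3, y=-2.2: 1.1 mi
E x=-6.9, y=0.5: 8.5 mi
C x=9.1, y=-9.8: 11.2 mi
B x=-18.3, y=0.1: 19.7 mi
G x=12.1, y=-19.5: 20.7 mi
D x=-7.0, y=18.1: 21.6 mi
A x=-15.6, y=-18.2: 23.5 mi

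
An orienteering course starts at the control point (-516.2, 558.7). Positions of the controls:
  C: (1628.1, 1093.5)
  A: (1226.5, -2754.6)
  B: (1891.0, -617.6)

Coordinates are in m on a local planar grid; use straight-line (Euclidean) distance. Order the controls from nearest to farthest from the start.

Distance from the start at (-516.2, 558.7) to each:
C (1628.1, 1093.5): 2210.0 m
B (1891.0, -617.6): 2679.2 m
A (1226.5, -2754.6): 3743.7 m

C, B, A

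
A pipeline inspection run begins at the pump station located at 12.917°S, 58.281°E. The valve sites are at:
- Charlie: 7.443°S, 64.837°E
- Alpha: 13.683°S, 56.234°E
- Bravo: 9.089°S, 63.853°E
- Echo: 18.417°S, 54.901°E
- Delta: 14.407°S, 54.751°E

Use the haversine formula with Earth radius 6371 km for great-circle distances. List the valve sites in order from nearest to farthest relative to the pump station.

Alpha, Delta, Echo, Bravo, Charlie

Computing each great-circle distance from 12.917°S, 58.281°E:
Alpha 13.683°S, 56.234°E: 237.3 km
Delta 14.407°S, 54.751°E: 415.8 km
Echo 18.417°S, 54.901°E: 710.5 km
Bravo 9.089°S, 63.853°E: 742.2 km
Charlie 7.443°S, 64.837°E: 940.7 km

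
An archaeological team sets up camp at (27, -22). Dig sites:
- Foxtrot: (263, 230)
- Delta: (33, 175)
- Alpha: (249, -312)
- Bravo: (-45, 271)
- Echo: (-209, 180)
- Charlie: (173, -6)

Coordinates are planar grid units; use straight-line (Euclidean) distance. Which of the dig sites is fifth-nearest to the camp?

Distances from the camp ((27, -22)):
Charlie: 146.9
Delta: 197.1
Bravo: 301.7
Echo: 310.6
Foxtrot: 345.3
Alpha: 365.2
The fifth-nearest is Foxtrot at 345.3.

Foxtrot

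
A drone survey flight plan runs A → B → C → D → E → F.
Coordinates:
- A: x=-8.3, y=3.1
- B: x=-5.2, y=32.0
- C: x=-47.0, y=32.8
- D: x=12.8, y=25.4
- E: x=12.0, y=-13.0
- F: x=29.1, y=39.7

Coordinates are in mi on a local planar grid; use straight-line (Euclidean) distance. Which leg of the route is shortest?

Leg distances:
A→B: 29.1 mi
B→C: 41.8 mi
C→D: 60.3 mi
D→E: 38.4 mi
E→F: 55.4 mi
The shortest leg is A–B at 29.1 mi.

A–B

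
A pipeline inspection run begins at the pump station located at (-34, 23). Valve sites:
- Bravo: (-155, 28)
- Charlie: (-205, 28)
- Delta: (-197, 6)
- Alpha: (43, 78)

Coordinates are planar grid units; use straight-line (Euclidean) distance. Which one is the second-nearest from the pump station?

Distance to each, sorted:
Alpha: 94.6
Bravo: 121.1
Delta: 163.9
Charlie: 171.1
The second-nearest is Bravo at 121.1.

Bravo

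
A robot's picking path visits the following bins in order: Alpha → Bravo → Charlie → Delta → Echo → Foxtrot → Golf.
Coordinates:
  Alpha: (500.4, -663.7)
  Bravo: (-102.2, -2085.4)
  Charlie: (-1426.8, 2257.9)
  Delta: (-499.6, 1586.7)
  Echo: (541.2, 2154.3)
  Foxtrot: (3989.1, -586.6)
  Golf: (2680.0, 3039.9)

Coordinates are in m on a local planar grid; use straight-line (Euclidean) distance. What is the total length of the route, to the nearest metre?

16675 m

Leg distances:
Alpha→Bravo: 1544.1 m  (cumulative 1544.1 m)
Bravo→Charlie: 4540.8 m  (cumulative 6084.9 m)
Charlie→Delta: 1144.6 m  (cumulative 7229.6 m)
Delta→Echo: 1185.5 m  (cumulative 8415.1 m)
Echo→Foxtrot: 4404.6 m  (cumulative 12819.7 m)
Foxtrot→Golf: 3855.5 m  (cumulative 16675.2 m)
Total route length ≈ 16675 m.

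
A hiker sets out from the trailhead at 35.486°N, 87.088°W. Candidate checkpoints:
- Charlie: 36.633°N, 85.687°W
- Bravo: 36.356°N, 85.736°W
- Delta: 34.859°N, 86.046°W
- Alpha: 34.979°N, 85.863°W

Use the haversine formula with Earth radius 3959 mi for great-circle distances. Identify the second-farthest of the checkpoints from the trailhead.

Distance to each, sorted:
Charlie: 111.4 mi
Bravo: 96.6 mi
Alpha: 77.5 mi
Delta: 73.1 mi
The second-farthest is Bravo at 96.6 mi.

Bravo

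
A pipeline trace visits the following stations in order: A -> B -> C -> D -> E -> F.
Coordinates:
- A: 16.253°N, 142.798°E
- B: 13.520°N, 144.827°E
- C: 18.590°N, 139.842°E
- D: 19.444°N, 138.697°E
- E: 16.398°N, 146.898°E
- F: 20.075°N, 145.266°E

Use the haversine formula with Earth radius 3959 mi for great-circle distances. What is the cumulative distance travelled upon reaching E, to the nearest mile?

Leg distances:
A→B: 232.4 mi  (cumulative 232.4 mi)
B→C: 481.9 mi  (cumulative 714.3 mi)
C→D: 95.3 mi  (cumulative 809.6 mi)
D→E: 578.7 mi  (cumulative 1388.2 mi)
Cumulative distance at E ≈ 1388 mi.

1388 mi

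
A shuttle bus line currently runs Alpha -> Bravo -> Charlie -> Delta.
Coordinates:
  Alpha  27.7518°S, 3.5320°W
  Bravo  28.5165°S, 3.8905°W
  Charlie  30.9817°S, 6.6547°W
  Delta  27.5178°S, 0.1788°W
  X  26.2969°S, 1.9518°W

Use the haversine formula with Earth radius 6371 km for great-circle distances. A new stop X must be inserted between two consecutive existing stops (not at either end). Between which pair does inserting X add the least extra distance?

Added distance for inserting X between each consecutive pair:
Alpha–Bravo: 445.4 km
Bravo–Charlie: 623.9 km
Charlie–Delta: 179.5 km
Smallest added distance is 179.5 km, inserting between Charlie and Delta.

between Charlie and Delta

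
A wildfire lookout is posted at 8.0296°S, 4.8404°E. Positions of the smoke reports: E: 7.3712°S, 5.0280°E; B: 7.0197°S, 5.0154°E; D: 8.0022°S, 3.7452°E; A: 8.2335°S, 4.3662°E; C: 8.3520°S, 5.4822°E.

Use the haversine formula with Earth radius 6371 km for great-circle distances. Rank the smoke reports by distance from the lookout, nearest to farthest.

A, E, C, B, D

Distances from the lookout:
A 8.2335°S, 4.3662°E: 56.9 km
E 7.3712°S, 5.0280°E: 76.1 km
C 8.3520°S, 5.4822°E: 79.2 km
B 7.0197°S, 5.0154°E: 113.9 km
D 8.0022°S, 3.7452°E: 120.6 km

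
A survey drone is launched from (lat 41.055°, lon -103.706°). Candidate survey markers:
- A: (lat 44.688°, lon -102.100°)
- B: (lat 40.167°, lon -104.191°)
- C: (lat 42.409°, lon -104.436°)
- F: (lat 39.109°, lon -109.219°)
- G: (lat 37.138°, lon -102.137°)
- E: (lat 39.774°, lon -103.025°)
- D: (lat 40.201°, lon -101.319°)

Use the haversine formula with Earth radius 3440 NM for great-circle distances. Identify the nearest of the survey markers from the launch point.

Distances from the launch point ((lat 41.055°, lon -103.706°)):
B: 57.7 NM
E: 83.0 NM
C: 87.6 NM
D: 120.2 NM
A: 229.3 NM
G: 246.3 NM
F: 278.8 NM
The nearest is B at 57.7 NM.

B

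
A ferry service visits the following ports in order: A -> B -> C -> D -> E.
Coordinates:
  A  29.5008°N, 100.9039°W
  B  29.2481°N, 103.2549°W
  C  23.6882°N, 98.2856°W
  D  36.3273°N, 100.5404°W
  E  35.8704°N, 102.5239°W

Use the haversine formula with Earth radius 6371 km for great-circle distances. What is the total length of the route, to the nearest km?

2628 km

Leg distances:
A→B: 229.5 km  (cumulative 229.5 km)
B→C: 791.5 km  (cumulative 1021.1 km)
C→D: 1421.9 km  (cumulative 2443.0 km)
D→E: 185.3 km  (cumulative 2628.3 km)
Total route length ≈ 2628 km.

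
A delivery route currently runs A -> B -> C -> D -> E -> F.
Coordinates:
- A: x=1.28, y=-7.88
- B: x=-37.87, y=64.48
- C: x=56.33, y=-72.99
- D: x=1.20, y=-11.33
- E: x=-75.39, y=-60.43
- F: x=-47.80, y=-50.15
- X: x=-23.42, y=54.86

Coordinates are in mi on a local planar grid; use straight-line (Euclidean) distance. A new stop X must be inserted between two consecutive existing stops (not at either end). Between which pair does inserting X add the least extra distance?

Added distance for inserting X between each consecutive pair:
A–B: 2.5 mi
B–C: 1.4 mi
C–D: 138.6 mi
D–E: 106.1 mi
E–F: 204.8 mi
Smallest added distance is 1.4 mi, inserting between B and C.

between B and C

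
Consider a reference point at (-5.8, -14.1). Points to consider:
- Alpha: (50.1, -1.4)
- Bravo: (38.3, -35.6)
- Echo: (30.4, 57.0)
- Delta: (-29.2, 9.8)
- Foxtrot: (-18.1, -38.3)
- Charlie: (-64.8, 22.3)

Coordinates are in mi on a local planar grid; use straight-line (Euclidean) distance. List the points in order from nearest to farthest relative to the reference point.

Distances from the reference point:
Foxtrot (-18.1, -38.3): 27.1 mi
Delta (-29.2, 9.8): 33.4 mi
Bravo (38.3, -35.6): 49.1 mi
Alpha (50.1, -1.4): 57.3 mi
Charlie (-64.8, 22.3): 69.3 mi
Echo (30.4, 57.0): 79.8 mi

Foxtrot, Delta, Bravo, Alpha, Charlie, Echo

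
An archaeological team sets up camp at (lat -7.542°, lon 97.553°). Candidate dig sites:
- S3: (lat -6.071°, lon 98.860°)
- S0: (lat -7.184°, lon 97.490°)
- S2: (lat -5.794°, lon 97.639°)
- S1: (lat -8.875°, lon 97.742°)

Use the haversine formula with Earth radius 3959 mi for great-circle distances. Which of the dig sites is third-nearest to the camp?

Distances from the camp ((lat -7.542°, lon 97.553°)):
S0: 25.1 mi
S1: 93.0 mi
S2: 120.9 mi
S3: 135.5 mi
The third-nearest is S2 at 120.9 mi.

S2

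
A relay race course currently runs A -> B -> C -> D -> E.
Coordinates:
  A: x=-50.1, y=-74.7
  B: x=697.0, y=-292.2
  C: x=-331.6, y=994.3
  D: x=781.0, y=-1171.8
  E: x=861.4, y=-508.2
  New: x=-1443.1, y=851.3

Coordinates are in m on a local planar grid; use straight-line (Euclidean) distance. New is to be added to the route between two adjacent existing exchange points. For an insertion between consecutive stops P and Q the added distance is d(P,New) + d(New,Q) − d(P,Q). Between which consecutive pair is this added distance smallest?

between C and D

Added distance for inserting New between each consecutive pair:
A–B: 3321.0 m
B–C: 1900.0 m
C–D: 1692.1 m
D–E: 5013.8 m
Smallest added distance is 1692.1 m, inserting between C and D.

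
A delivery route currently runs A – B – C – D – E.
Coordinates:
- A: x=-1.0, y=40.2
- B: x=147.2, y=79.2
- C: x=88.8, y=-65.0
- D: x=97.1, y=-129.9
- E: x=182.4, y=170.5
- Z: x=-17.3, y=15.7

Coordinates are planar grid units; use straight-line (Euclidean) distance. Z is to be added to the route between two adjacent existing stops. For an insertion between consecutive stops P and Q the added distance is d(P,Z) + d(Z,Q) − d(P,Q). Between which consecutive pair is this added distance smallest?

between A and B

Added distance for inserting Z between each consecutive pair:
A–B: 52.5
B–C: 154.1
C–D: 253.0
D–E: 125.6
Smallest added distance is 52.5, inserting between A and B.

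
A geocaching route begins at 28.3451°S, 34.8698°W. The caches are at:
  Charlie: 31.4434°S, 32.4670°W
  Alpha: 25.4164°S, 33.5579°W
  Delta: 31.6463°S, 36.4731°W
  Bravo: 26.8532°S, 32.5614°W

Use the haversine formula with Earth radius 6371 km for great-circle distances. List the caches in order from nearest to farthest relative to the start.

Distances from the start:
Bravo 26.8532°S, 32.5614°W: 281.5 km
Alpha 25.4164°S, 33.5579°W: 350.7 km
Delta 31.6463°S, 36.4731°W: 398.2 km
Charlie 31.4434°S, 32.4670°W: 415.1 km

Bravo, Alpha, Delta, Charlie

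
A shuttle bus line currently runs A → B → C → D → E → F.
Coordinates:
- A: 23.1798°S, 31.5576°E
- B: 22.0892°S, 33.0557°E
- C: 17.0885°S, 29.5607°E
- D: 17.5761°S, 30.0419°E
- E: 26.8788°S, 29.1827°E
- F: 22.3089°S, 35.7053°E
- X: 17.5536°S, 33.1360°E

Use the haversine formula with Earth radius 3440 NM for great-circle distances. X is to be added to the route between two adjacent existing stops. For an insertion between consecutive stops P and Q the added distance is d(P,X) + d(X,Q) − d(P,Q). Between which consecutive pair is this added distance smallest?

Added distance for inserting X between each consecutive pair:
A–B: 515.9 NM
B–C: 119.7 NM
C–D: 343.7 NM
D–E: 217.9 NM
E–F: 472.1 NM
Smallest added distance is 119.7 NM, inserting between B and C.

between B and C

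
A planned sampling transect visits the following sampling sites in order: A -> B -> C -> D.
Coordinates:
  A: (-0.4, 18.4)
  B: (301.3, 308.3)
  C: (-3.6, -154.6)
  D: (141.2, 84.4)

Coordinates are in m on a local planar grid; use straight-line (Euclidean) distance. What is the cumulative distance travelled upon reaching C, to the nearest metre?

973 m

Leg distances:
A→B: 418.4 m  (cumulative 418.4 m)
B→C: 554.3 m  (cumulative 972.7 m)
Cumulative distance at C ≈ 973 m.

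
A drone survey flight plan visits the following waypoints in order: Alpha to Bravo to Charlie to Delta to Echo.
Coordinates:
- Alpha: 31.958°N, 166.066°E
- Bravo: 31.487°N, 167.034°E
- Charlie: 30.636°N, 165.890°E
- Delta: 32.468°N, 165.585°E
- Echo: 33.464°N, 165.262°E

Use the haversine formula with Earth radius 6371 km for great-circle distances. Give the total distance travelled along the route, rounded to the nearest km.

570 km

Leg distances:
Alpha→Bravo: 105.5 km  (cumulative 105.5 km)
Bravo→Charlie: 144.3 km  (cumulative 249.8 km)
Charlie→Delta: 205.7 km  (cumulative 455.5 km)
Delta→Echo: 114.8 km  (cumulative 570.3 km)
Total route length ≈ 570 km.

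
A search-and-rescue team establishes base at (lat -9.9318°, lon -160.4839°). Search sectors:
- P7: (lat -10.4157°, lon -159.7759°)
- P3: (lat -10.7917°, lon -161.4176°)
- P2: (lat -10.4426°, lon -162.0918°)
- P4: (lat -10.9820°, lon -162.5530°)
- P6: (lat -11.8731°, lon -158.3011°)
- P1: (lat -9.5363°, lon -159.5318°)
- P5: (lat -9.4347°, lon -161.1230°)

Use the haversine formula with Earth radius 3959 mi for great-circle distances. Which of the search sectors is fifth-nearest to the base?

P2

Distance to each, sorted:
P5: 55.5 mi
P7: 58.6 mi
P1: 70.4 mi
P3: 86.9 mi
P2: 114.9 mi
P4: 158.2 mi
P6: 199.8 mi
The fifth-nearest is P2 at 114.9 mi.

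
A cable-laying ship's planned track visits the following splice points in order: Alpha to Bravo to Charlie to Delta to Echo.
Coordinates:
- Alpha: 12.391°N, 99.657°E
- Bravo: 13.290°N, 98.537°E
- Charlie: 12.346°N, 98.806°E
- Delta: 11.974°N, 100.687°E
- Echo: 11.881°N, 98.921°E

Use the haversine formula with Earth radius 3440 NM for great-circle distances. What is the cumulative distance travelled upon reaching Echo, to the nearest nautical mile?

Leg distances:
Alpha→Bravo: 84.9 NM  (cumulative 84.9 NM)
Bravo→Charlie: 58.8 NM  (cumulative 143.7 NM)
Charlie→Delta: 112.6 NM  (cumulative 256.4 NM)
Delta→Echo: 103.9 NM  (cumulative 360.3 NM)
Cumulative distance at Echo ≈ 360 NM.

360 NM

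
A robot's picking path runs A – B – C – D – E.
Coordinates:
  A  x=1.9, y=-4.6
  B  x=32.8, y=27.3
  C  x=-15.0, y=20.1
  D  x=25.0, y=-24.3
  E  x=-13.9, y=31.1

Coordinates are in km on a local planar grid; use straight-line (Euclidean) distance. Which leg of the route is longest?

Leg distances:
A→B: 44.4 km
B→C: 48.3 km
C→D: 59.8 km
D→E: 67.7 km
The longest leg is D–E at 67.7 km.

D–E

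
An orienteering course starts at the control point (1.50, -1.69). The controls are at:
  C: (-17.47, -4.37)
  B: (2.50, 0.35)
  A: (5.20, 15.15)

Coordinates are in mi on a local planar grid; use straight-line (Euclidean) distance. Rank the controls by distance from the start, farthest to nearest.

C, A, B

Computing each straight-line distance from (1.50, -1.69):
C (-17.47, -4.37): 19.2 mi
A (5.20, 15.15): 17.2 mi
B (2.50, 0.35): 2.3 mi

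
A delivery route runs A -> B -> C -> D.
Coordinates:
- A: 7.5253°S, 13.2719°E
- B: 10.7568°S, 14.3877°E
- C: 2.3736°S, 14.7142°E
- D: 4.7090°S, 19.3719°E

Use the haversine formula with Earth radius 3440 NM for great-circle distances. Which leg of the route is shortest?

A–B

Leg distances:
A→B: 205.0 NM
B→C: 503.7 NM
C→D: 312.3 NM
The shortest leg is A–B at 205.0 NM.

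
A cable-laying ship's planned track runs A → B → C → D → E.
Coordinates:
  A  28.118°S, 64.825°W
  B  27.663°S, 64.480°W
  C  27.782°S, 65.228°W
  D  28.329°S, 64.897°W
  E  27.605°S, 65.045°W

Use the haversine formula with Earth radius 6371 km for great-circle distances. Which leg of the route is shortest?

A–B

Leg distances:
A→B: 60.9 km
B→C: 74.8 km
C→D: 69.0 km
D→E: 81.8 km
The shortest leg is A–B at 60.9 km.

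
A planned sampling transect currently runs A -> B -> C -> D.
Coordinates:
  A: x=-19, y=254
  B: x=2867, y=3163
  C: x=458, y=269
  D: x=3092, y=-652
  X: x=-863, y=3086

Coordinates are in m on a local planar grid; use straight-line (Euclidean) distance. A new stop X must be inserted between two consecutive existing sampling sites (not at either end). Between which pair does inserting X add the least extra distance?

between A and B

Added distance for inserting X between each consecutive pair:
A–B: 2588.2 m
B–C: 3076.7 m
C–D: 5762.9 m
Smallest added distance is 2588.2 m, inserting between A and B.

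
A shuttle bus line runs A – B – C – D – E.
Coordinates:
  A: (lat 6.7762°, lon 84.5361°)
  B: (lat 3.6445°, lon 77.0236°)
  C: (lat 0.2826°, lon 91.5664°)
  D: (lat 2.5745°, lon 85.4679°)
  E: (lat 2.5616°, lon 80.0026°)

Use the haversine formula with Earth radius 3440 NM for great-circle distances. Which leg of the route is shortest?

D–E

Leg distances:
A→B: 486.9 NM
B→C: 895.5 NM
C→D: 391.0 NM
D→E: 327.8 NM
The shortest leg is D–E at 327.8 NM.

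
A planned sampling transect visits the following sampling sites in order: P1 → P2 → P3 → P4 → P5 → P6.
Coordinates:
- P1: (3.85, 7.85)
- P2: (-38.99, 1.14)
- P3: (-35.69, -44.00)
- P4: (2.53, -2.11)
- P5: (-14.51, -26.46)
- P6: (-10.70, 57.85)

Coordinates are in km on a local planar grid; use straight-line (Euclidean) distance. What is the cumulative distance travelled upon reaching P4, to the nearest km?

Leg distances:
P1→P2: 43.4 km  (cumulative 43.4 km)
P2→P3: 45.3 km  (cumulative 88.6 km)
P3→P4: 56.7 km  (cumulative 145.3 km)
Cumulative distance at P4 ≈ 145 km.

145 km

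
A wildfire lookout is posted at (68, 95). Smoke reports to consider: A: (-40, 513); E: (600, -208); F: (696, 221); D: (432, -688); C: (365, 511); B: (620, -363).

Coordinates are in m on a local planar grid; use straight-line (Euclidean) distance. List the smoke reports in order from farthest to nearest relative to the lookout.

D, B, F, E, C, A

Distances from the lookout:
D (432, -688): 863.5 m
B (620, -363): 717.3 m
F (696, 221): 640.5 m
E (600, -208): 612.2 m
C (365, 511): 511.1 m
A (-40, 513): 431.7 m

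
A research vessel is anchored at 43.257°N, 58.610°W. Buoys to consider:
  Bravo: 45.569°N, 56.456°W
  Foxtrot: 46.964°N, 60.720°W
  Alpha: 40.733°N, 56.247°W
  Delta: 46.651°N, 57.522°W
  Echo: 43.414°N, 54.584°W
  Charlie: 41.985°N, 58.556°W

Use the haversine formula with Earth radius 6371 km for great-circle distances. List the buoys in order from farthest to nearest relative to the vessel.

Foxtrot, Delta, Alpha, Echo, Bravo, Charlie

Distances from the vessel:
Foxtrot 46.964°N, 60.720°W: 444.2 km
Delta 46.651°N, 57.522°W: 387.0 km
Alpha 40.733°N, 56.247°W: 341.9 km
Echo 43.414°N, 54.584°W: 326.0 km
Bravo 45.569°N, 56.456°W: 308.8 km
Charlie 41.985°N, 58.556°W: 141.5 km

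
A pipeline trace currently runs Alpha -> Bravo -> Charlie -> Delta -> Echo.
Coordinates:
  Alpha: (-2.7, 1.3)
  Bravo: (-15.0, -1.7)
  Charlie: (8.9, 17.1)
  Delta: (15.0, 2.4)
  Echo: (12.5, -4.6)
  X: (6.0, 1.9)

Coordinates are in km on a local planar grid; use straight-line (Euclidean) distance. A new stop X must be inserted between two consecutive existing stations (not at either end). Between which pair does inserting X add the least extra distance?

Added distance for inserting X between each consecutive pair:
Alpha–Bravo: 17.4 km
Bravo–Charlie: 6.4 km
Charlie–Delta: 8.6 km
Delta–Echo: 10.8 km
Smallest added distance is 6.4 km, inserting between Bravo and Charlie.

between Bravo and Charlie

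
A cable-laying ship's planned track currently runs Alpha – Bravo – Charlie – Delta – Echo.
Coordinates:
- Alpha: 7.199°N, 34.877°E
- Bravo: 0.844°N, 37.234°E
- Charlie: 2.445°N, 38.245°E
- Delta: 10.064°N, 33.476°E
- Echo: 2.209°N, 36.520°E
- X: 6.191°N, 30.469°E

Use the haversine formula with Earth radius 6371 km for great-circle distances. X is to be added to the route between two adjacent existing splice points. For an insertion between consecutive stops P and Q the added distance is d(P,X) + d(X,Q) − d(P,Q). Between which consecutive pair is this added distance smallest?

Added distance for inserting X between each consecutive pair:
Alpha–Bravo: 703.6 km
Bravo–Charlie: 1704.4 km
Charlie–Delta: 502.9 km
Delta–Echo: 411.0 km
Smallest added distance is 411.0 km, inserting between Delta and Echo.

between Delta and Echo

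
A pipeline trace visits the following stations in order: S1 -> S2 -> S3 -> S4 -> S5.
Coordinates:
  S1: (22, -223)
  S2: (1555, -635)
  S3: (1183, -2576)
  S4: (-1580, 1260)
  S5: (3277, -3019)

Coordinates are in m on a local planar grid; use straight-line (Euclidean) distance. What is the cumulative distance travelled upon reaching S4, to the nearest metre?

Leg distances:
S1→S2: 1587.4 m  (cumulative 1587.4 m)
S2→S3: 1976.3 m  (cumulative 3563.7 m)
S3→S4: 4727.5 m  (cumulative 8291.2 m)
Cumulative distance at S4 ≈ 8291 m.

8291 m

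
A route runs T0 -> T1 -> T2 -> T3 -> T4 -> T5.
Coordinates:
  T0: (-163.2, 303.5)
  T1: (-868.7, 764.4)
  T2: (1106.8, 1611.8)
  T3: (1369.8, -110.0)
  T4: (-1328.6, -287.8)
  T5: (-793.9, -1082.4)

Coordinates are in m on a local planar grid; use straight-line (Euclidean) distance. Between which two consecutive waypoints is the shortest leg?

T0–T1

Leg distances:
T0→T1: 842.7 m
T1→T2: 2149.6 m
T2→T3: 1741.8 m
T3→T4: 2704.3 m
T4→T5: 957.8 m
The shortest leg is T0–T1 at 842.7 m.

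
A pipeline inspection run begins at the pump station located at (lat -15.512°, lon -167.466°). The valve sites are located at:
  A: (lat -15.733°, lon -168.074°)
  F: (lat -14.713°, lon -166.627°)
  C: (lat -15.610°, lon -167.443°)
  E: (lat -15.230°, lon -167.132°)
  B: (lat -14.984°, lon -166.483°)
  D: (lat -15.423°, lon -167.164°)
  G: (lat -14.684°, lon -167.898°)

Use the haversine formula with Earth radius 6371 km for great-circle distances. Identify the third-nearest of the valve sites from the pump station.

Distances from the pump station ((lat -15.512°, lon -167.466°)):
C: 11.2 km
D: 33.8 km
E: 47.6 km
A: 69.6 km
G: 103.1 km
B: 120.7 km
F: 126.5 km
The third-nearest is E at 47.6 km.

E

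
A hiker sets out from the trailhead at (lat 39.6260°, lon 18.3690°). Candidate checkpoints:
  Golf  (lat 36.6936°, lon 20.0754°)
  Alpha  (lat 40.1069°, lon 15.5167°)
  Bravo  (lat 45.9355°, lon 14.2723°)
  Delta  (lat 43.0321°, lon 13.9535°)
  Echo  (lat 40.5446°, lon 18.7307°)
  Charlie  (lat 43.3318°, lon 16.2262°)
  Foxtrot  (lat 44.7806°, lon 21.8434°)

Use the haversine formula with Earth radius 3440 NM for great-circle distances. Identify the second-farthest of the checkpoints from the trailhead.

Foxtrot

Distances from the trailhead ((lat 39.6260°, lon 18.3690°)):
Bravo: 419.5 NM
Foxtrot: 345.8 NM
Delta: 285.3 NM
Charlie: 242.5 NM
Golf: 193.6 NM
Alpha: 134.6 NM
Echo: 57.6 NM
The second-farthest is Foxtrot at 345.8 NM.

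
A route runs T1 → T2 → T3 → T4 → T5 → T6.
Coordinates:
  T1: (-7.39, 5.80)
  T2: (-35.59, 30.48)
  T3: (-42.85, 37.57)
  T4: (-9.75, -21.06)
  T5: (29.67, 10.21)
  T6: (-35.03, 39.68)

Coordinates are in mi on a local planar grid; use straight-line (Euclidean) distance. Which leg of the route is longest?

Leg distances:
T1→T2: 37.5 mi
T2→T3: 10.1 mi
T3→T4: 67.3 mi
T4→T5: 50.3 mi
T5→T6: 71.1 mi
The longest leg is T5–T6 at 71.1 mi.

T5–T6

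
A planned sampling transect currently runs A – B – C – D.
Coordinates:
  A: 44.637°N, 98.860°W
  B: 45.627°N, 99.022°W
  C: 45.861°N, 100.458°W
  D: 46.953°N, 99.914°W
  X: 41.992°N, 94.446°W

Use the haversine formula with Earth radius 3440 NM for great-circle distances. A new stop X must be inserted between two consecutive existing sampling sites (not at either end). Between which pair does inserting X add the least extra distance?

Added distance for inserting X between each consecutive pair:
A–B: 484.7 NM
B–C: 581.4 NM
C–D: 657.9 NM
Smallest added distance is 484.7 NM, inserting between A and B.

between A and B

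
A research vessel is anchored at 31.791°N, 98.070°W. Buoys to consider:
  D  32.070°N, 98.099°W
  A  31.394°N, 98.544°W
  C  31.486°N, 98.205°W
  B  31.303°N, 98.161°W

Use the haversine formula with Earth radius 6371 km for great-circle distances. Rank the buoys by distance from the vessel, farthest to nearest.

A, B, C, D

Computing each great-circle distance from 31.791°N, 98.070°W:
A 31.394°N, 98.544°W: 63.0 km
B 31.303°N, 98.161°W: 54.9 km
C 31.486°N, 98.205°W: 36.2 km
D 32.070°N, 98.099°W: 31.1 km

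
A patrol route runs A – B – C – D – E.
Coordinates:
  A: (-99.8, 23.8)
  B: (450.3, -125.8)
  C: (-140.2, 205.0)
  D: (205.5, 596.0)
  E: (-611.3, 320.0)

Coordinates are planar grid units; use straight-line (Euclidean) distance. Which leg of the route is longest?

Leg distances:
A→B: 570.1
B→C: 676.8
C→D: 521.9
D→E: 862.2
The longest leg is D–E at 862.2.

D–E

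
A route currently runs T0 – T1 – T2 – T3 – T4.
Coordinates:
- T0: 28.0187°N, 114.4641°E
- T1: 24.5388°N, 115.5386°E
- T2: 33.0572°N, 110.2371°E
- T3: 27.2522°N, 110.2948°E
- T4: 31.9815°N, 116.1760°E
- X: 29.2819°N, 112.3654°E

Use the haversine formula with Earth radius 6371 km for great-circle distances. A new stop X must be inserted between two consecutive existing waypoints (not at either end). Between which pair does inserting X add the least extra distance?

between T3 and T4

Added distance for inserting X between each consecutive pair:
T0–T1: 460.9 km
T1–T2: 1.6 km
T2–T3: 123.9 km
T3–T4: 1.4 km
Smallest added distance is 1.4 km, inserting between T3 and T4.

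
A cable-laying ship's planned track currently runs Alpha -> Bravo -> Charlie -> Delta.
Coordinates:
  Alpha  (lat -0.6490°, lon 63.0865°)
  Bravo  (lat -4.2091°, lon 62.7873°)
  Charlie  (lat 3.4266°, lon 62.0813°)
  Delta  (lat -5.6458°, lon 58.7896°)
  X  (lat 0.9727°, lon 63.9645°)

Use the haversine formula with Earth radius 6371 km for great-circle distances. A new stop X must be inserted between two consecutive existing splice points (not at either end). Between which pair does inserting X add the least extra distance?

Added distance for inserting X between each consecutive pair:
Alpha–Bravo: 398.6 km
Bravo–Charlie: 82.0 km
Charlie–Delta: 204.6 km
Smallest added distance is 82.0 km, inserting between Bravo and Charlie.

between Bravo and Charlie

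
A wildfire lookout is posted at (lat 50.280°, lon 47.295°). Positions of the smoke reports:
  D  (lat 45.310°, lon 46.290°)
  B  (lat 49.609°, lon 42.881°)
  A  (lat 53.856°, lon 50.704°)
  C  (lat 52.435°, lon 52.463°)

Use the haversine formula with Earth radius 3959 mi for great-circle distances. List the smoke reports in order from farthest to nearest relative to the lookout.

Distances from the lookout:
D (lat 45.310°, lon 46.290°): 346.6 mi
A (lat 53.856°, lon 50.704°): 286.3 mi
C (lat 52.435°, lon 52.463°): 268.0 mi
B (lat 49.609°, lon 42.881°): 201.6 mi

D, A, C, B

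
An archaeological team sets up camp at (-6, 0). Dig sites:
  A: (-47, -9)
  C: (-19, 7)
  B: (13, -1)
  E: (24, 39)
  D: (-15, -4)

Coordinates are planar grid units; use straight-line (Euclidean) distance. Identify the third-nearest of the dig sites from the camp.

Distances from the camp ((-6, 0)):
D: 9.8
C: 14.8
B: 19.0
A: 42.0
E: 49.2
The third-nearest is B at 19.0.

B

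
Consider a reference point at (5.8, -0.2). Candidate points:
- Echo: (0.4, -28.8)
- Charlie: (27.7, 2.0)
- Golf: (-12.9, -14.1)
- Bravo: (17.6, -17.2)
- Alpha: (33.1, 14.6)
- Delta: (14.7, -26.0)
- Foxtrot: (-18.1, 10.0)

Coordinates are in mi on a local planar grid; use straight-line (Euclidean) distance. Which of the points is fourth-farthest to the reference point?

Distances from the reference point ((5.8, -0.2)):
Alpha: 31.1 mi
Echo: 29.1 mi
Delta: 27.3 mi
Foxtrot: 26.0 mi
Golf: 23.3 mi
Charlie: 22.0 mi
Bravo: 20.7 mi
The fourth-farthest is Foxtrot at 26.0 mi.

Foxtrot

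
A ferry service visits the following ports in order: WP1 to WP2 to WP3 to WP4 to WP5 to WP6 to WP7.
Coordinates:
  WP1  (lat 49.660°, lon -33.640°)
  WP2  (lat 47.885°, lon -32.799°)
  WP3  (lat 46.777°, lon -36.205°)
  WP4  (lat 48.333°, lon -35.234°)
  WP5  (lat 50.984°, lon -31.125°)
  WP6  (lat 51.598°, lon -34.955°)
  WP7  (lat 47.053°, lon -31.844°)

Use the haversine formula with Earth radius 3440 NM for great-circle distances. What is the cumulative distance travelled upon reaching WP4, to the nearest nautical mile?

367 NM

Leg distances:
WP1→WP2: 111.6 NM  (cumulative 111.6 NM)
WP2→WP3: 153.7 NM  (cumulative 265.4 NM)
WP3→WP4: 101.4 NM  (cumulative 366.7 NM)
Cumulative distance at WP4 ≈ 367 NM.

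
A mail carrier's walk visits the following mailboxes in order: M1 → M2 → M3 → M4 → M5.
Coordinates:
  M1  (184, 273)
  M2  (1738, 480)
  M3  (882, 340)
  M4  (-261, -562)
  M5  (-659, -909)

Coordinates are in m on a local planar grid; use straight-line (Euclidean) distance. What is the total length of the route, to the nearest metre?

Leg distances:
M1→M2: 1567.7 m  (cumulative 1567.7 m)
M2→M3: 867.4 m  (cumulative 2435.1 m)
M3→M4: 1456.0 m  (cumulative 3891.1 m)
M4→M5: 528.0 m  (cumulative 4419.2 m)
Total route length ≈ 4419 m.

4419 m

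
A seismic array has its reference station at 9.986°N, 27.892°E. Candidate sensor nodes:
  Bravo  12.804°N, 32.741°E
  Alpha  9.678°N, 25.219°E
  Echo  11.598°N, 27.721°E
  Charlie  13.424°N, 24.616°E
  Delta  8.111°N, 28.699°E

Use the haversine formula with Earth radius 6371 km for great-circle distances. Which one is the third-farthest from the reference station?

Alpha

Distances from the reference station (9.986°N, 27.892°E):
Bravo: 614.4 km
Charlie: 522.8 km
Alpha: 294.9 km
Delta: 226.5 km
Echo: 180.2 km
The third-farthest is Alpha at 294.9 km.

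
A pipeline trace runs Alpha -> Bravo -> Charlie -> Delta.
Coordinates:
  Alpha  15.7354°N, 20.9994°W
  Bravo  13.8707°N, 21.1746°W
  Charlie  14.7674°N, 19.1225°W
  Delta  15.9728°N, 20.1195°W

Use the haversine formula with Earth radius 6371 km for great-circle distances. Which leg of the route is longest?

Bravo–Charlie

Leg distances:
Alpha→Bravo: 208.2 km
Bravo→Charlie: 242.5 km
Charlie→Delta: 171.4 km
The longest leg is Bravo–Charlie at 242.5 km.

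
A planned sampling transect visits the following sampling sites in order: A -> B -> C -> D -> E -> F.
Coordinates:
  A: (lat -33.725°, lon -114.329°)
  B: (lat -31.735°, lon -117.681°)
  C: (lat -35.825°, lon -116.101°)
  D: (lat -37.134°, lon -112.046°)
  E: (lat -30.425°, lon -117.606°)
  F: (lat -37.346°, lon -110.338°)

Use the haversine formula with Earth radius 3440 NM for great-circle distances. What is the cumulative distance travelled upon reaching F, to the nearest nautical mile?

Leg distances:
A→B: 207.2 NM  (cumulative 207.2 NM)
B→C: 257.9 NM  (cumulative 465.1 NM)
C→D: 210.9 NM  (cumulative 676.0 NM)
D→E: 488.9 NM  (cumulative 1164.9 NM)
E→F: 550.9 NM  (cumulative 1715.8 NM)
Cumulative distance at F ≈ 1716 NM.

1716 NM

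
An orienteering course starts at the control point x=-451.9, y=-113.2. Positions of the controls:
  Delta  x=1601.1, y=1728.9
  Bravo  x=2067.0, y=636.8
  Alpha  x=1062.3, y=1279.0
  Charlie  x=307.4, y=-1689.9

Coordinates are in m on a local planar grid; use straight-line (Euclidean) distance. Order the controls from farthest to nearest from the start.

Delta, Bravo, Alpha, Charlie

Distance from the start at x=-451.9, y=-113.2 to each:
Delta x=1601.1, y=1728.9: 2758.3 m
Bravo x=2067.0, y=636.8: 2628.2 m
Alpha x=1062.3, y=1279.0: 2056.9 m
Charlie x=307.4, y=-1689.9: 1750.0 m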